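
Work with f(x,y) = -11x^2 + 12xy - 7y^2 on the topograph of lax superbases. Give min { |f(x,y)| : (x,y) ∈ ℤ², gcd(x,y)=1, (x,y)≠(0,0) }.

translate: b→10 (≡-12 mod 22), so (11,-12,7)→(11,10,6)
flip: (11,10,6)→(6,-10,11)
translate: b→2 (≡-10 mod 12), so (6,-10,11)→(6,2,7)
reduced (well bottom): (6,2,7) with a≤c, −a<b≤a
well minimum |f| = |-6| = 6 (negative-definite)

6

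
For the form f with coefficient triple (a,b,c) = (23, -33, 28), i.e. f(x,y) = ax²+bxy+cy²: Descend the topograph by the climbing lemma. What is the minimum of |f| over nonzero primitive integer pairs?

translate: b→13 (≡-33 mod 46), so (23,-33,28)→(23,13,18)
flip: (23,13,18)→(18,-13,23)
reduced (well bottom): (18,-13,23) with a≤c, −a<b≤a
well minimum = a = 18

18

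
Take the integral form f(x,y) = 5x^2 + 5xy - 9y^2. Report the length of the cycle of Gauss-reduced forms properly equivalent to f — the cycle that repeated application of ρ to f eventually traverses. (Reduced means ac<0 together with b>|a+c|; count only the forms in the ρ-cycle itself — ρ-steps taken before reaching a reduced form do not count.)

D = 205, ⌊√D⌋ = 14
river: ρ → (-9,13,1)
river: ρ → (1,13,-9)
river: ρ → (-9,5,5)
river: ρ → (5,5,-9)
ρ-cycle length = 4 (tail of 0 descent steps not counted)

4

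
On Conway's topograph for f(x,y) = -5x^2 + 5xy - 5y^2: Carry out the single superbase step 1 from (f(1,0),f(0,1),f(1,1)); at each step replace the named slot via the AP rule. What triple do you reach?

start (-5,-5,-5) = (f(1,0),f(0,1),f(1,1))
replace slot 1: 2·((-5)+(-5)) − (-5) = -15 → (-15,-5,-5)

-15,-5,-5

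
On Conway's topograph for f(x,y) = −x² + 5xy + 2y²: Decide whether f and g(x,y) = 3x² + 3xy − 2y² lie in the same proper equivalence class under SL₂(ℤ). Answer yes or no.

D₁ = 33, D₂ = 33
river cycle of f (length 4): (2, 3, -3), (-3, 3, 2), (2, 5, -1), (-1, 5, 2)
river cycle of g (length 4): (-2, 5, 1), (1, 5, -2), (-2, 3, 3), (3, 3, -2)
cycles differ ⇒ inequivalent

no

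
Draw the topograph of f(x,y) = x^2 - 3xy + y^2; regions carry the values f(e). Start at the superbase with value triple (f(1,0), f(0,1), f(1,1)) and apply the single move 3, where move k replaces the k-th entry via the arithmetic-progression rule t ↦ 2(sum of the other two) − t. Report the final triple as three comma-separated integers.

start (1,1,-1) = (f(1,0),f(0,1),f(1,1))
replace slot 3: 2·(1+1) − (-1) = 5 → (1,1,5)

1,1,5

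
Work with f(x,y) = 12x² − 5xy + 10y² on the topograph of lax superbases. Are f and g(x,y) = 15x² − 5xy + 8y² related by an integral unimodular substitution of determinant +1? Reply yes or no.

D₁ = -455, D₂ = -455
f: flip: (12,-5,10)→(10,5,12)
f: reduced (well bottom): (10,5,12) with a≤c, −a<b≤a
g: flip: (15,-5,8)→(8,5,15)
g: reduced (well bottom): (8,5,15) with a≤c, −a<b≤a
reduced forms (10, 5, 12) vs (8, 5, 15) ⇒ inequivalent

no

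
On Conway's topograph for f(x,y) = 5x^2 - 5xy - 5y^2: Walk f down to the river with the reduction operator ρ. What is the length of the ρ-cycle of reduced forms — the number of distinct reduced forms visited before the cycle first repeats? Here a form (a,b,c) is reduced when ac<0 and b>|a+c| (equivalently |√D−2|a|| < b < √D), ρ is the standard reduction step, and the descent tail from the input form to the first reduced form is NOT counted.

D = 125, ⌊√D⌋ = 11
descent: ρ → (-5,5,5)  [lands on river]
river: ρ → (5,5,-5)
ρ-cycle length = 2 (tail of 1 descent step not counted)

2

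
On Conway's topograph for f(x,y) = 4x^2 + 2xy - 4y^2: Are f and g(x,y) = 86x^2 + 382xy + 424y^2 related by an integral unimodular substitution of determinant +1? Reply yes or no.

D₁ = 68, D₂ = 68
river cycle of f (length 6): (-4, 6, 2), (2, 6, -4), (-4, 2, 4), (4, 6, -2), (-2, 6, 4), (4, 2, -4)
river cycle of g (length 6): (4, 2, -4), (-4, 6, 2), (2, 6, -4), (-4, 2, 4), (4, 6, -2), (-2, 6, 4)
cycles coincide ⇒ equivalent

yes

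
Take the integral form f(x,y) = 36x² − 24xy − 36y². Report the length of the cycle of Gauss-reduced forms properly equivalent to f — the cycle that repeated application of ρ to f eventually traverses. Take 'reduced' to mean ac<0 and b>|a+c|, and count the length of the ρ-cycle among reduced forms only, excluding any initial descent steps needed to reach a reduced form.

D = 5760, ⌊√D⌋ = 75
descent: ρ → (-36,24,36)  [lands on river]
river: ρ → (36,48,-24)
river: ρ → (-24,48,36)
river: ρ → (36,24,-36)
river: ρ → (-36,48,24)
river: ρ → (24,48,-36)
ρ-cycle length = 6 (tail of 1 descent step not counted)

6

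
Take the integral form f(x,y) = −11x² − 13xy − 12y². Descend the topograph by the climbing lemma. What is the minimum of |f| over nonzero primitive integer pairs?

translate: b→-9 (≡13 mod 22), so (11,13,12)→(11,-9,10)
flip: (11,-9,10)→(10,9,11)
reduced (well bottom): (10,9,11) with a≤c, −a<b≤a
well minimum |f| = |-10| = 10 (negative-definite)

10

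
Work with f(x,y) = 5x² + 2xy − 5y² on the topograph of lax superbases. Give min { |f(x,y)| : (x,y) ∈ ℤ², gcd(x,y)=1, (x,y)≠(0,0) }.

river: ρ → (-5,8,2)
river: ρ → (2,8,-5)
river: ρ → (-5,2,5)
river: ρ → (5,8,-2)
river: ρ → (-2,8,5)
river: ρ → (5,2,-5)
closes: descent 0, river 6
min |a| on river = 2

2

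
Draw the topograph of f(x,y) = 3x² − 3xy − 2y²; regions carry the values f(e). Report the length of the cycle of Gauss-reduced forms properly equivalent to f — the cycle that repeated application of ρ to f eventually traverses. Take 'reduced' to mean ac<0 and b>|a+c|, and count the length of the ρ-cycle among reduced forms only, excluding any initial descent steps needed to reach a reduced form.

D = 33, ⌊√D⌋ = 5
descent: ρ → (-2,3,3)  [lands on river]
river: ρ → (3,3,-2)
river: ρ → (-2,5,1)
river: ρ → (1,5,-2)
ρ-cycle length = 4 (tail of 1 descent step not counted)

4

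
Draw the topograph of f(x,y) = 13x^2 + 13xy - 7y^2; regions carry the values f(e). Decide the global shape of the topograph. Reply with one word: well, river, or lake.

D = b²−4ac = 13² − 4·13·(-7) = 533
D > 0 non-square ⇒ indefinite ⇒ periodic river

river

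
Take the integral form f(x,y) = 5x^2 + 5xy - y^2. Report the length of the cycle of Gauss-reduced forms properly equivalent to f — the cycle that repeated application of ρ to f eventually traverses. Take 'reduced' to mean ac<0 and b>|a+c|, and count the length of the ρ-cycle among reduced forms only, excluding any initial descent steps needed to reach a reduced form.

D = 45, ⌊√D⌋ = 6
river: ρ → (-1,5,5)
river: ρ → (5,5,-1)
ρ-cycle length = 2 (tail of 0 descent steps not counted)

2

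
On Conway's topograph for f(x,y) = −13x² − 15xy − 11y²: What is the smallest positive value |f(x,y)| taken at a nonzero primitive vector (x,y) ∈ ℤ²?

translate: b→-11 (≡15 mod 26), so (13,15,11)→(13,-11,9)
flip: (13,-11,9)→(9,11,13)
translate: b→-7 (≡11 mod 18), so (9,11,13)→(9,-7,11)
reduced (well bottom): (9,-7,11) with a≤c, −a<b≤a
well minimum |f| = |-9| = 9 (negative-definite)

9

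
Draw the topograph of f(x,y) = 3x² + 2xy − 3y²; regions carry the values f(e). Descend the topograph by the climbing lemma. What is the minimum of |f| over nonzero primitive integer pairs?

river: ρ → (-3,4,2)
river: ρ → (2,4,-3)
river: ρ → (-3,2,3)
river: ρ → (3,4,-2)
river: ρ → (-2,4,3)
river: ρ → (3,2,-3)
closes: descent 0, river 6
min |a| on river = 2

2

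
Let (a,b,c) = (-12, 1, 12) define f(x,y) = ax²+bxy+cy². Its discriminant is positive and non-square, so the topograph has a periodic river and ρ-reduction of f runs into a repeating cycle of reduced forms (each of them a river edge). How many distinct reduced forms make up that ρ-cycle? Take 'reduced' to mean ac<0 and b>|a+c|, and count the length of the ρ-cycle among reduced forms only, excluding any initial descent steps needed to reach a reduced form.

D = 577, ⌊√D⌋ = 24
river: ρ → (12,23,-1)
river: ρ → (-1,23,12)
river: ρ → (12,1,-12)
river: ρ → (-12,23,1)
river: ρ → (1,23,-12)
river: ρ → (-12,1,12)
ρ-cycle length = 6 (tail of 0 descent steps not counted)

6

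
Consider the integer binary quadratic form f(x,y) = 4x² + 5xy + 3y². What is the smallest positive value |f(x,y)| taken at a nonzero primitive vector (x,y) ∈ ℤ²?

translate: b→-3 (≡5 mod 8), so (4,5,3)→(4,-3,2)
flip: (4,-3,2)→(2,3,4)
translate: b→-1 (≡3 mod 4), so (2,3,4)→(2,-1,3)
reduced (well bottom): (2,-1,3) with a≤c, −a<b≤a
well minimum = a = 2

2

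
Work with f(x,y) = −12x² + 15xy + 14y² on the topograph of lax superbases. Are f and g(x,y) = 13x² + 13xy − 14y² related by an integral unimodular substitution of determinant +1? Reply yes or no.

D₁ = 897, D₂ = 897
river cycle of f (length 10): (14, 13, -13), (-13, 13, 14), (14, 15, -12), (-12, 9, 17), (17, 25, -4), (-4, 23, 23), (23, 23, -4), (-4, 25, 17), (17, 9, -12), (-12, 15, 14)
river cycle of g (length 10): (-14, 15, 12), (12, 9, -17), (-17, 25, 4), (4, 23, -23), (-23, 23, 4), (4, 25, -17), (-17, 9, 12), (12, 15, -14), (-14, 13, 13), (13, 13, -14)
cycles differ ⇒ inequivalent

no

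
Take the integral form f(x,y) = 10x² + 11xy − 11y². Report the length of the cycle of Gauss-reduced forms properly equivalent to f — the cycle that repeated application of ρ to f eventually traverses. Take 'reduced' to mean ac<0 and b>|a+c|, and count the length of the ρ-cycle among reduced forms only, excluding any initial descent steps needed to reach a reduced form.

D = 561, ⌊√D⌋ = 23
river: ρ → (-11,11,10)
river: ρ → (10,9,-12)
river: ρ → (-12,15,7)
river: ρ → (7,13,-14)
river: ρ → (-14,15,6)
river: ρ → (6,21,-5)
river: ρ → (-5,19,10)
river: ρ → (10,21,-3)
river: ρ → (-3,21,10)
river: ρ → (10,19,-5)
river: ρ → (-5,21,6)
river: ρ → (6,15,-14)
river: ρ → (-14,13,7)
river: ρ → (7,15,-12)
river: ρ → (-12,9,10)
river: ρ → (10,11,-11)
ρ-cycle length = 16 (tail of 0 descent steps not counted)

16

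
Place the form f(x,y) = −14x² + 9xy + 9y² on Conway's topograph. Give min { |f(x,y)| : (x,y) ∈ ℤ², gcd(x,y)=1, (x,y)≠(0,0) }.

river: ρ → (9,9,-14)
river: ρ → (-14,19,4)
river: ρ → (4,21,-9)
river: ρ → (-9,15,10)
river: ρ → (10,5,-14)
river: ρ → (-14,23,1)
river: ρ → (1,23,-14)
river: ρ → (-14,5,10)
river: ρ → (10,15,-9)
river: ρ → (-9,21,4)
river: ρ → (4,19,-14)
river: ρ → (-14,9,9)
closes: descent 0, river 12
min |a| on river = 1

1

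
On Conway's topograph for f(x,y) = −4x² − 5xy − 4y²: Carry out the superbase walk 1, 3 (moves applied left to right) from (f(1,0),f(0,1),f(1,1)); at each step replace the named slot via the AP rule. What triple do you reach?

start (-4,-4,-13) = (f(1,0),f(0,1),f(1,1))
replace slot 1: 2·((-4)+(-13)) − (-4) = -30 → (-30,-4,-13)
replace slot 3: 2·((-30)+(-4)) − (-13) = -55 → (-30,-4,-55)

-30,-4,-55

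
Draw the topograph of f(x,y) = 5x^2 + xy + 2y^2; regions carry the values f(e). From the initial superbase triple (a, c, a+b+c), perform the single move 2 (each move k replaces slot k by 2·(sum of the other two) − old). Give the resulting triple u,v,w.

start (5,2,8) = (f(1,0),f(0,1),f(1,1))
replace slot 2: 2·(5+8) − 2 = 24 → (5,24,8)

5,24,8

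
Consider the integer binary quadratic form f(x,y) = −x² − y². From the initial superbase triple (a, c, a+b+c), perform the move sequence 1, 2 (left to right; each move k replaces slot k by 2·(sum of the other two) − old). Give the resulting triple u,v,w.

start (-1,-1,-2) = (f(1,0),f(0,1),f(1,1))
replace slot 1: 2·((-1)+(-2)) − (-1) = -5 → (-5,-1,-2)
replace slot 2: 2·((-5)+(-2)) − (-1) = -13 → (-5,-13,-2)

-5,-13,-2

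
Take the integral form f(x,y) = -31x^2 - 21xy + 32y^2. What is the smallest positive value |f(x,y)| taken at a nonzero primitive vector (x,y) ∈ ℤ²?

descent: ρ → (32,21,-31)  [lands on river]
river: ρ → (-31,41,22)
river: ρ → (22,47,-25)
river: ρ → (-25,53,16)
river: ρ → (16,43,-40)
river: ρ → (-40,37,19)
river: ρ → (19,39,-38)
river: ρ → (-38,37,20)
river: ρ → (20,43,-32)
river: ρ → (-32,21,31)
river: ρ → (31,41,-22)
river: ρ → (-22,47,25)
river: ρ → (25,53,-16)
river: ρ → (-16,43,40)
river: ρ → (40,37,-19)
river: ρ → (-19,39,38)
river: ρ → (38,37,-20)
river: ρ → (-20,43,32)
closes: descent 1, river 18
min |a| on river = 16

16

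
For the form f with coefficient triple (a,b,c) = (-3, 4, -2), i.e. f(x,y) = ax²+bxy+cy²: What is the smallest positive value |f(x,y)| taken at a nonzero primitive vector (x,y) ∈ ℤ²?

translate: b→2 (≡-4 mod 6), so (3,-4,2)→(3,2,1)
flip: (3,2,1)→(1,-2,3)
translate: b→0 (≡-2 mod 2), so (1,-2,3)→(1,0,2)
reduced (well bottom): (1,0,2) with a≤c, −a<b≤a
well minimum |f| = |-1| = 1 (negative-definite)

1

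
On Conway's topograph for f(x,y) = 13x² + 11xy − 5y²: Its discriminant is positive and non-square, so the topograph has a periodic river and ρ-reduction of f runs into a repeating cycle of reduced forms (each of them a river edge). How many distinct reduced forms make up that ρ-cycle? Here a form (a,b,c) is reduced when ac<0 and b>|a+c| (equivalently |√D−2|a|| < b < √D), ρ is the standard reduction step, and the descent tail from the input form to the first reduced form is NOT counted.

D = 381, ⌊√D⌋ = 19
river: ρ → (-5,19,1)
river: ρ → (1,19,-5)
river: ρ → (-5,11,13)
river: ρ → (13,15,-3)
river: ρ → (-3,15,13)
river: ρ → (13,11,-5)
ρ-cycle length = 6 (tail of 0 descent steps not counted)

6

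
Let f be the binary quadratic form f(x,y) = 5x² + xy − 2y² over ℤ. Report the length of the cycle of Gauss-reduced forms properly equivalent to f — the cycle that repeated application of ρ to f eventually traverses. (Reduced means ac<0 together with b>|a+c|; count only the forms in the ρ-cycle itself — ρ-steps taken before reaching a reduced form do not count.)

D = 41, ⌊√D⌋ = 6
descent: ρ → (-2,3,4)  [lands on river]
river: ρ → (4,5,-1)
river: ρ → (-1,5,4)
river: ρ → (4,3,-2)
river: ρ → (-2,5,2)
river: ρ → (2,3,-4)
river: ρ → (-4,5,1)
river: ρ → (1,5,-4)
river: ρ → (-4,3,2)
river: ρ → (2,5,-2)
ρ-cycle length = 10 (tail of 1 descent step not counted)

10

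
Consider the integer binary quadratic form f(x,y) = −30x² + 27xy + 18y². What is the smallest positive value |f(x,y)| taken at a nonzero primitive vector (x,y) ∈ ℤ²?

river: ρ → (18,45,-12)
river: ρ → (-12,51,6)
river: ρ → (6,45,-36)
river: ρ → (-36,27,15)
river: ρ → (15,33,-30)
river: ρ → (-30,27,18)
closes: descent 0, river 6
min |a| on river = 6

6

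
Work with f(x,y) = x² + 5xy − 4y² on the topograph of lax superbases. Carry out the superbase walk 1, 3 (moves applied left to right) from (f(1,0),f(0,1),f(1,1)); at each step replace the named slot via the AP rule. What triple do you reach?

start (1,-4,2) = (f(1,0),f(0,1),f(1,1))
replace slot 1: 2·((-4)+2) − 1 = -5 → (-5,-4,2)
replace slot 3: 2·((-5)+(-4)) − 2 = -20 → (-5,-4,-20)

-5,-4,-20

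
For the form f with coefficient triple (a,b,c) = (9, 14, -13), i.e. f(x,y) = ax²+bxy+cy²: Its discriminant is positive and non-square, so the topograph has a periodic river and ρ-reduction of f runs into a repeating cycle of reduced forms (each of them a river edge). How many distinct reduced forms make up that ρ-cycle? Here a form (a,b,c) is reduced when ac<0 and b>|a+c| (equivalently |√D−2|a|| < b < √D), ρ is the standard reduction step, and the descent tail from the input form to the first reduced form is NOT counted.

D = 664, ⌊√D⌋ = 25
river: ρ → (-13,12,10)
river: ρ → (10,8,-15)
river: ρ → (-15,22,3)
river: ρ → (3,20,-22)
river: ρ → (-22,24,1)
river: ρ → (1,24,-22)
river: ρ → (-22,20,3)
river: ρ → (3,22,-15)
river: ρ → (-15,8,10)
river: ρ → (10,12,-13)
river: ρ → (-13,14,9)
river: ρ → (9,22,-5)
river: ρ → (-5,18,17)
river: ρ → (17,16,-6)
river: ρ → (-6,20,11)
river: ρ → (11,24,-2)
river: ρ → (-2,24,11)
river: ρ → (11,20,-6)
river: ρ → (-6,16,17)
river: ρ → (17,18,-5)
river: ρ → (-5,22,9)
river: ρ → (9,14,-13)
ρ-cycle length = 22 (tail of 0 descent steps not counted)

22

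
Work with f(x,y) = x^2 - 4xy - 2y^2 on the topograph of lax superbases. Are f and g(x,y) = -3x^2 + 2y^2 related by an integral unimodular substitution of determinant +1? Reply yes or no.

D₁ = 24, D₂ = 24
river cycle of f (length 2): (-2, 4, 1), (1, 4, -2)
river cycle of g (length 2): (2, 4, -1), (-1, 4, 2)
cycles differ ⇒ inequivalent

no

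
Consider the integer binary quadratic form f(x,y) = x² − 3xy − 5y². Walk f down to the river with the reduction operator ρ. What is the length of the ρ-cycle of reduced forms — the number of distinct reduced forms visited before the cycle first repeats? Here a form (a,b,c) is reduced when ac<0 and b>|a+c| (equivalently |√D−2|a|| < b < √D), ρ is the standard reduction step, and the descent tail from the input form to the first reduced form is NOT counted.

D = 29, ⌊√D⌋ = 5
descent: ρ → (-5,3,1)
descent: ρ → (1,5,-1)  [lands on river]
river: ρ → (-1,5,1)
ρ-cycle length = 2 (tail of 2 descent steps not counted)

2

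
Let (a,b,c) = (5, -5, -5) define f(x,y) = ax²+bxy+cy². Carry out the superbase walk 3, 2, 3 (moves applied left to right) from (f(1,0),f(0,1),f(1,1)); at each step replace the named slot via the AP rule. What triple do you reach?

start (5,-5,-5) = (f(1,0),f(0,1),f(1,1))
replace slot 3: 2·(5+(-5)) − (-5) = 5 → (5,-5,5)
replace slot 2: 2·(5+5) − (-5) = 25 → (5,25,5)
replace slot 3: 2·(5+25) − 5 = 55 → (5,25,55)

5,25,55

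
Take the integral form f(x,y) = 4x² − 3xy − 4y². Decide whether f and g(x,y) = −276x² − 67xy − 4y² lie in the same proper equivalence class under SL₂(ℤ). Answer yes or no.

D₁ = 73, D₂ = 73
river cycle of f (length 18): (-4, 3, 4), (4, 5, -3), (-3, 7, 2), (2, 5, -6), (-6, 7, 1), (1, 7, -6), (-6, 5, 2), (2, 7, -3), (-3, 5, 4), (4, 3, -4), … (8 more)
river cycle of g (length 18): (-4, 3, 4), (4, 5, -3), (-3, 7, 2), (2, 5, -6), (-6, 7, 1), (1, 7, -6), (-6, 5, 2), (2, 7, -3), (-3, 5, 4), (4, 3, -4), … (8 more)
cycles coincide ⇒ equivalent

yes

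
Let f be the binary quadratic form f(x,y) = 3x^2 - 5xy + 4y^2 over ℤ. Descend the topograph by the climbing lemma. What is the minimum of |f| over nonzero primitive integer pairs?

translate: b→1 (≡-5 mod 6), so (3,-5,4)→(3,1,2)
flip: (3,1,2)→(2,-1,3)
reduced (well bottom): (2,-1,3) with a≤c, −a<b≤a
well minimum = a = 2

2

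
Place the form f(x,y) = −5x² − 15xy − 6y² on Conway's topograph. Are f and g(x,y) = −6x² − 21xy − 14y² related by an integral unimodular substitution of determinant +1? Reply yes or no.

D₁ = 105, D₂ = 105
river cycle of f (length 6): (-6, 3, 4), (4, 5, -5), (-5, 5, 4), (4, 3, -6), (-6, 9, 1), (1, 9, -6)
river cycle of g (length 6): (1, 9, -6), (-6, 3, 4), (4, 5, -5), (-5, 5, 4), (4, 3, -6), (-6, 9, 1)
cycles coincide ⇒ equivalent

yes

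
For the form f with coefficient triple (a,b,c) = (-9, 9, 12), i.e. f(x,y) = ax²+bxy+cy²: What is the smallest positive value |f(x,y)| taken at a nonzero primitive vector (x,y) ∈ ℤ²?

river: ρ → (12,15,-6)
river: ρ → (-6,21,3)
river: ρ → (3,21,-6)
river: ρ → (-6,15,12)
river: ρ → (12,9,-9)
river: ρ → (-9,9,12)
closes: descent 0, river 6
min |a| on river = 3

3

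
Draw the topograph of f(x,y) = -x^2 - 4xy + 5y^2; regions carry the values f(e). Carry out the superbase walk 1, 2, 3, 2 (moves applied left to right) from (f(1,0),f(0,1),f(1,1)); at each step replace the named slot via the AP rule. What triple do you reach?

start (-1,5,0) = (f(1,0),f(0,1),f(1,1))
replace slot 1: 2·(5+0) − (-1) = 11 → (11,5,0)
replace slot 2: 2·(11+0) − 5 = 17 → (11,17,0)
replace slot 3: 2·(11+17) − 0 = 56 → (11,17,56)
replace slot 2: 2·(11+56) − 17 = 117 → (11,117,56)

11,117,56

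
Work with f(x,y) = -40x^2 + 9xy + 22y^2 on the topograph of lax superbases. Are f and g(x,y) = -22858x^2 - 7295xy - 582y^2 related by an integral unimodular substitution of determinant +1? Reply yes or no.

D₁ = 3601, D₂ = 3601
river cycle of f (length 10): (22, 35, -27), (-27, 19, 30), (30, 41, -16), (-16, 55, 9), (9, 53, -22), (-22, 35, 27), (27, 19, -30), (-30, 41, 16), (16, 55, -9), (-9, 53, 22)
river cycle of g (length 10): (22, 35, -27), (-27, 19, 30), (30, 41, -16), (-16, 55, 9), (9, 53, -22), (-22, 35, 27), (27, 19, -30), (-30, 41, 16), (16, 55, -9), (-9, 53, 22)
cycles coincide ⇒ equivalent

yes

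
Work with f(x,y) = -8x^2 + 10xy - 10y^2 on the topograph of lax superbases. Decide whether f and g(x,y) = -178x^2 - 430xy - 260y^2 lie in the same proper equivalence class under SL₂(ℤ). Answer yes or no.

D₁ = -220, D₂ = -220
f is negative-definite; reduce −f:
−f: translate: b→6 (≡-10 mod 16), so (8,-10,10)→(8,6,8)
−f: reduced (well bottom): (8,6,8) with a≤c, −a<b≤a
flip sign back: reduced form of f is (-8,-6,-8)
g is negative-definite; reduce −g:
−g: translate: b→74 (≡430 mod 356), so (178,430,260)→(178,74,8)
−g: flip: (178,74,8)→(8,-74,178)
−g: translate: b→6 (≡-74 mod 16), so (8,-74,178)→(8,6,8)
−g: reduced (well bottom): (8,6,8) with a≤c, −a<b≤a
flip sign back: reduced form of g is (-8,-6,-8)
reduced forms (-8, -6, -8) vs (-8, -6, -8) ⇒ equivalent

yes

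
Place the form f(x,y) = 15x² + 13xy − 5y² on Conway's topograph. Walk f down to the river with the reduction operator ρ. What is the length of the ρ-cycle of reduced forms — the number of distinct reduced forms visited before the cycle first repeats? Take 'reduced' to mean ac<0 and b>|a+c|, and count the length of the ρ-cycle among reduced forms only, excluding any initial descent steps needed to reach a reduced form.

D = 469, ⌊√D⌋ = 21
river: ρ → (-5,17,9)
river: ρ → (9,19,-3)
river: ρ → (-3,17,15)
river: ρ → (15,13,-5)
ρ-cycle length = 4 (tail of 0 descent steps not counted)

4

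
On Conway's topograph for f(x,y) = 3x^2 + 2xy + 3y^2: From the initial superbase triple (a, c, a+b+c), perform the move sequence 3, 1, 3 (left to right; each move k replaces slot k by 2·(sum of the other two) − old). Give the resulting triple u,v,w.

start (3,3,8) = (f(1,0),f(0,1),f(1,1))
replace slot 3: 2·(3+3) − 8 = 4 → (3,3,4)
replace slot 1: 2·(3+4) − 3 = 11 → (11,3,4)
replace slot 3: 2·(11+3) − 4 = 24 → (11,3,24)

11,3,24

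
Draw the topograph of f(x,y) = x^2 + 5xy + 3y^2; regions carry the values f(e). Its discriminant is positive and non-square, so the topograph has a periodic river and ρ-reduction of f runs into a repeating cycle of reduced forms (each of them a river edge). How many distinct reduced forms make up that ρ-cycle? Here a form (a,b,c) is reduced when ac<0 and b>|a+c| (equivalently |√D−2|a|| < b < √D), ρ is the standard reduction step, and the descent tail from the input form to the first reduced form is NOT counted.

D = 13, ⌊√D⌋ = 3
descent: ρ → (3,1,-1)
descent: ρ → (-1,3,1)  [lands on river]
river: ρ → (1,3,-1)
ρ-cycle length = 2 (tail of 2 descent steps not counted)

2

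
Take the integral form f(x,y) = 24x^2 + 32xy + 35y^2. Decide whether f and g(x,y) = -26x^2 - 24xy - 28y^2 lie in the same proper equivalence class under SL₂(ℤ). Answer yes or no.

D₁ = -2336, D₂ = -2336
f: translate: b→-16 (≡32 mod 48), so (24,32,35)→(24,-16,27)
f: reduced (well bottom): (24,-16,27) with a≤c, −a<b≤a
g is negative-definite; reduce −g:
−g: reduced (well bottom): (26,24,28) with a≤c, −a<b≤a
flip sign back: reduced form of g is (-26,-24,-28)
reduced forms (24, -16, 27) vs (-26, -24, -28) ⇒ inequivalent

no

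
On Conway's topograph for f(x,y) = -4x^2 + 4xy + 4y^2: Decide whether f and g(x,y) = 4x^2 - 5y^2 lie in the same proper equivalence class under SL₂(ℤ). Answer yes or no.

D₁ = 80, D₂ = 80
river cycle of f (length 2): (4, 4, -4), (-4, 4, 4)
river cycle of g (length 2): (4, 8, -1), (-1, 8, 4)
cycles differ ⇒ inequivalent

no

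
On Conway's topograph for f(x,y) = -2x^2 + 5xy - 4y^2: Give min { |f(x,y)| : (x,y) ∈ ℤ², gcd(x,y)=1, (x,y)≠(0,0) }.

translate: b→-1 (≡-5 mod 4), so (2,-5,4)→(2,-1,1)
flip: (2,-1,1)→(1,1,2)
reduced (well bottom): (1,1,2) with a≤c, −a<b≤a
well minimum |f| = |-1| = 1 (negative-definite)

1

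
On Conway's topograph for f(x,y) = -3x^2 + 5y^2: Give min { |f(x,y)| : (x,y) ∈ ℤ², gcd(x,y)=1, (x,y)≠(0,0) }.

descent: ρ → (5,0,-3)
descent: ρ → (-3,6,2)  [lands on river]
river: ρ → (2,6,-3)
closes: descent 2, river 2
min |a| on river = 2

2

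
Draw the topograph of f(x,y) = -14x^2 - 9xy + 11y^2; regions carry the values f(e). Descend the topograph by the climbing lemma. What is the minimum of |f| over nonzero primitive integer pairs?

descent: ρ → (11,9,-14)  [lands on river]
river: ρ → (-14,19,6)
river: ρ → (6,17,-17)
river: ρ → (-17,17,6)
river: ρ → (6,19,-14)
river: ρ → (-14,9,11)
river: ρ → (11,13,-12)
river: ρ → (-12,11,12)
river: ρ → (12,13,-11)
river: ρ → (-11,9,14)
river: ρ → (14,19,-6)
river: ρ → (-6,17,17)
river: ρ → (17,17,-6)
river: ρ → (-6,19,14)
river: ρ → (14,9,-11)
river: ρ → (-11,13,12)
river: ρ → (12,11,-12)
river: ρ → (-12,13,11)
closes: descent 1, river 18
min |a| on river = 6

6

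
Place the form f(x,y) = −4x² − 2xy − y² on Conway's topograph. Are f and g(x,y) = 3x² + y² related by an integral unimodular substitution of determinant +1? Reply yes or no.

D₁ = -12, D₂ = -12
f is negative-definite; reduce −f:
−f: flip: (4,2,1)→(1,-2,4)
−f: translate: b→0 (≡-2 mod 2), so (1,-2,4)→(1,0,3)
−f: reduced (well bottom): (1,0,3) with a≤c, −a<b≤a
flip sign back: reduced form of f is (-1,0,-3)
g: flip: (3,0,1)→(1,0,3)
g: reduced (well bottom): (1,0,3) with a≤c, −a<b≤a
reduced forms (-1, 0, -3) vs (1, 0, 3) ⇒ inequivalent

no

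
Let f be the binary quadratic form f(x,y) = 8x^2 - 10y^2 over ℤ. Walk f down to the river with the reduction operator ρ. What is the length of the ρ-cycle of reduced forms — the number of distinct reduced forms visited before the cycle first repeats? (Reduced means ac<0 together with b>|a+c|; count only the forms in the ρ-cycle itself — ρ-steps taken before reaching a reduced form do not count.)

D = 320, ⌊√D⌋ = 17
descent: ρ → (-10,0,8)
descent: ρ → (8,16,-2)  [lands on river]
river: ρ → (-2,16,8)
ρ-cycle length = 2 (tail of 2 descent steps not counted)

2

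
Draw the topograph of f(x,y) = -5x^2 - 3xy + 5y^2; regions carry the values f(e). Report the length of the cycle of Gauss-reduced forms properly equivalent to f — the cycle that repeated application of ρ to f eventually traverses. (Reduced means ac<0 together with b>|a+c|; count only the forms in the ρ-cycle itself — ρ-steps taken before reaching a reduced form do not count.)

D = 109, ⌊√D⌋ = 10
descent: ρ → (5,3,-5)  [lands on river]
river: ρ → (-5,7,3)
river: ρ → (3,5,-7)
river: ρ → (-7,9,1)
river: ρ → (1,9,-7)
river: ρ → (-7,5,3)
river: ρ → (3,7,-5)
river: ρ → (-5,3,5)
river: ρ → (5,7,-3)
river: ρ → (-3,5,7)
river: ρ → (7,9,-1)
river: ρ → (-1,9,7)
river: ρ → (7,5,-3)
river: ρ → (-3,7,5)
ρ-cycle length = 14 (tail of 1 descent step not counted)

14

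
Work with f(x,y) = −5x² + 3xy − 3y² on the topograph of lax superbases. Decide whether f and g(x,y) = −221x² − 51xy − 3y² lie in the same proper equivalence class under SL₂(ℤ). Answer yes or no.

D₁ = -51, D₂ = -51
f is negative-definite; reduce −f:
−f: flip: (5,-3,3)→(3,3,5)
−f: reduced (well bottom): (3,3,5) with a≤c, −a<b≤a
flip sign back: reduced form of f is (-3,-3,-5)
g is negative-definite; reduce −g:
−g: flip: (221,51,3)→(3,-51,221)
−g: translate: b→3 (≡-51 mod 6), so (3,-51,221)→(3,3,5)
−g: reduced (well bottom): (3,3,5) with a≤c, −a<b≤a
flip sign back: reduced form of g is (-3,-3,-5)
reduced forms (-3, -3, -5) vs (-3, -3, -5) ⇒ equivalent

yes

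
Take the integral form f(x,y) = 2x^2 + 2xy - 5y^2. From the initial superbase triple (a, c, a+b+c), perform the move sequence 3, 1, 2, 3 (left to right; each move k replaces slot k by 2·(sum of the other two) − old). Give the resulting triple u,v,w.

start (2,-5,-1) = (f(1,0),f(0,1),f(1,1))
replace slot 3: 2·(2+(-5)) − (-1) = -5 → (2,-5,-5)
replace slot 1: 2·((-5)+(-5)) − 2 = -22 → (-22,-5,-5)
replace slot 2: 2·((-22)+(-5)) − (-5) = -49 → (-22,-49,-5)
replace slot 3: 2·((-22)+(-49)) − (-5) = -137 → (-22,-49,-137)

-22,-49,-137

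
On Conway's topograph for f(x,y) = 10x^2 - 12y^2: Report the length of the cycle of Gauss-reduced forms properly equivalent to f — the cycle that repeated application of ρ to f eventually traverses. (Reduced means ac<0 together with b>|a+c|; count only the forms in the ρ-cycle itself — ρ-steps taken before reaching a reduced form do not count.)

D = 480, ⌊√D⌋ = 21
descent: ρ → (-12,0,10)
descent: ρ → (10,20,-2)  [lands on river]
river: ρ → (-2,20,10)
ρ-cycle length = 2 (tail of 2 descent steps not counted)

2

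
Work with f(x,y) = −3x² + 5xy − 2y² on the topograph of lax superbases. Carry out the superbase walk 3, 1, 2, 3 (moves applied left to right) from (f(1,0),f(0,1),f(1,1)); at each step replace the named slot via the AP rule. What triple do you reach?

start (-3,-2,0) = (f(1,0),f(0,1),f(1,1))
replace slot 3: 2·((-3)+(-2)) − 0 = -10 → (-3,-2,-10)
replace slot 1: 2·((-2)+(-10)) − (-3) = -21 → (-21,-2,-10)
replace slot 2: 2·((-21)+(-10)) − (-2) = -60 → (-21,-60,-10)
replace slot 3: 2·((-21)+(-60)) − (-10) = -152 → (-21,-60,-152)

-21,-60,-152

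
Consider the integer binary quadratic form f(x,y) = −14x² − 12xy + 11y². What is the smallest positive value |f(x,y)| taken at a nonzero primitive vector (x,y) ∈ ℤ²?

descent: ρ → (11,12,-14)  [lands on river]
river: ρ → (-14,16,9)
river: ρ → (9,20,-10)
river: ρ → (-10,20,9)
river: ρ → (9,16,-14)
river: ρ → (-14,12,11)
river: ρ → (11,10,-15)
river: ρ → (-15,20,6)
river: ρ → (6,16,-21)
river: ρ → (-21,26,1)
river: ρ → (1,26,-21)
river: ρ → (-21,16,6)
river: ρ → (6,20,-15)
river: ρ → (-15,10,11)
closes: descent 1, river 14
min |a| on river = 1

1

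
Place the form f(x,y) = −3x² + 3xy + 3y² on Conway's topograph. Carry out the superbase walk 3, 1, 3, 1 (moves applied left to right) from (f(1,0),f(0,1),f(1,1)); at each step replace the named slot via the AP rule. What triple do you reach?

start (-3,3,3) = (f(1,0),f(0,1),f(1,1))
replace slot 3: 2·((-3)+3) − 3 = -3 → (-3,3,-3)
replace slot 1: 2·(3+(-3)) − (-3) = 3 → (3,3,-3)
replace slot 3: 2·(3+3) − (-3) = 15 → (3,3,15)
replace slot 1: 2·(3+15) − 3 = 33 → (33,3,15)

33,3,15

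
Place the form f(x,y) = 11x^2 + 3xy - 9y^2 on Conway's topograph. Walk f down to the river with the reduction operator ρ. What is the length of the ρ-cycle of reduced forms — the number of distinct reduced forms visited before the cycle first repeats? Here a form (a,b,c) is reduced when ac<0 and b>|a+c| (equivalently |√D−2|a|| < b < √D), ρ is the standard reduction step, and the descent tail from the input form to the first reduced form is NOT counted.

D = 405, ⌊√D⌋ = 20
river: ρ → (-9,15,5)
river: ρ → (5,15,-9)
river: ρ → (-9,3,11)
river: ρ → (11,19,-1)
river: ρ → (-1,19,11)
river: ρ → (11,3,-9)
ρ-cycle length = 6 (tail of 0 descent steps not counted)

6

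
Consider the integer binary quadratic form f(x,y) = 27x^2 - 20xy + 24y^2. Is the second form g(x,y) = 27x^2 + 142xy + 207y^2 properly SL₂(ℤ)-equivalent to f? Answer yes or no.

D₁ = -2192, D₂ = -2192
f: flip: (27,-20,24)→(24,20,27)
f: reduced (well bottom): (24,20,27) with a≤c, −a<b≤a
g: translate: b→-20 (≡142 mod 54), so (27,142,207)→(27,-20,24)
g: flip: (27,-20,24)→(24,20,27)
g: reduced (well bottom): (24,20,27) with a≤c, −a<b≤a
reduced forms (24, 20, 27) vs (24, 20, 27) ⇒ equivalent

yes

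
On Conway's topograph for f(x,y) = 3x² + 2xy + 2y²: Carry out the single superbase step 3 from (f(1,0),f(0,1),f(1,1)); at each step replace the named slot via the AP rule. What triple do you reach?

start (3,2,7) = (f(1,0),f(0,1),f(1,1))
replace slot 3: 2·(3+2) − 7 = 3 → (3,2,3)

3,2,3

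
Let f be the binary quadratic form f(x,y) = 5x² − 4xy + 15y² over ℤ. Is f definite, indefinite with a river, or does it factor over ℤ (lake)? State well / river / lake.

D = b²−4ac = (-4)² − 4·5·15 = -284
D < 0 ⇒ definite ⇒ every region one sign ⇒ single well

well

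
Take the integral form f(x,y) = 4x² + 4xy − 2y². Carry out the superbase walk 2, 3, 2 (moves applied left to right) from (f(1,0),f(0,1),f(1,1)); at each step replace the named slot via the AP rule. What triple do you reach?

start (4,-2,6) = (f(1,0),f(0,1),f(1,1))
replace slot 2: 2·(4+6) − (-2) = 22 → (4,22,6)
replace slot 3: 2·(4+22) − 6 = 46 → (4,22,46)
replace slot 2: 2·(4+46) − 22 = 78 → (4,78,46)

4,78,46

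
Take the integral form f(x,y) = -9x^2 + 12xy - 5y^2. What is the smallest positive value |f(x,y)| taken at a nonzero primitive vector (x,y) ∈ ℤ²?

translate: b→6 (≡-12 mod 18), so (9,-12,5)→(9,6,2)
flip: (9,6,2)→(2,-6,9)
translate: b→2 (≡-6 mod 4), so (2,-6,9)→(2,2,5)
reduced (well bottom): (2,2,5) with a≤c, −a<b≤a
well minimum |f| = |-2| = 2 (negative-definite)

2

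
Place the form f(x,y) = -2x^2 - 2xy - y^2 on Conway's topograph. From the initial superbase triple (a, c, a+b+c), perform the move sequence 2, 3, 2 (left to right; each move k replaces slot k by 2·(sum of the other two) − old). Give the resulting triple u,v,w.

start (-2,-1,-5) = (f(1,0),f(0,1),f(1,1))
replace slot 2: 2·((-2)+(-5)) − (-1) = -13 → (-2,-13,-5)
replace slot 3: 2·((-2)+(-13)) − (-5) = -25 → (-2,-13,-25)
replace slot 2: 2·((-2)+(-25)) − (-13) = -41 → (-2,-41,-25)

-2,-41,-25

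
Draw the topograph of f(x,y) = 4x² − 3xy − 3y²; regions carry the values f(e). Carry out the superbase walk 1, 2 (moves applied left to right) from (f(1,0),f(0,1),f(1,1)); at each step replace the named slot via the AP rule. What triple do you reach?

start (4,-3,-2) = (f(1,0),f(0,1),f(1,1))
replace slot 1: 2·((-3)+(-2)) − 4 = -14 → (-14,-3,-2)
replace slot 2: 2·((-14)+(-2)) − (-3) = -29 → (-14,-29,-2)

-14,-29,-2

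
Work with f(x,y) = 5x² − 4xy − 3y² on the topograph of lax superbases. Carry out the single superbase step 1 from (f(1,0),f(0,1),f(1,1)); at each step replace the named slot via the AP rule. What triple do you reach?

start (5,-3,-2) = (f(1,0),f(0,1),f(1,1))
replace slot 1: 2·((-3)+(-2)) − 5 = -15 → (-15,-3,-2)

-15,-3,-2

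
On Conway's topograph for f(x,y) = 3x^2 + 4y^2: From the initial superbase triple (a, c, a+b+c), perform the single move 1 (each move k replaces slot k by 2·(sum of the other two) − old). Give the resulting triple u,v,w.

start (3,4,7) = (f(1,0),f(0,1),f(1,1))
replace slot 1: 2·(4+7) − 3 = 19 → (19,4,7)

19,4,7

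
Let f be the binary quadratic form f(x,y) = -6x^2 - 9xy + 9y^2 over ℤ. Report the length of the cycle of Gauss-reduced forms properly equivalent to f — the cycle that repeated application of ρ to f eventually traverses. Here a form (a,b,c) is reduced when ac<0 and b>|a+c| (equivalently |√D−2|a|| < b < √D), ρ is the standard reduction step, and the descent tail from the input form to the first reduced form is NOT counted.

D = 297, ⌊√D⌋ = 17
descent: ρ → (9,9,-6)  [lands on river]
river: ρ → (-6,15,3)
river: ρ → (3,15,-6)
river: ρ → (-6,9,9)
ρ-cycle length = 4 (tail of 1 descent step not counted)

4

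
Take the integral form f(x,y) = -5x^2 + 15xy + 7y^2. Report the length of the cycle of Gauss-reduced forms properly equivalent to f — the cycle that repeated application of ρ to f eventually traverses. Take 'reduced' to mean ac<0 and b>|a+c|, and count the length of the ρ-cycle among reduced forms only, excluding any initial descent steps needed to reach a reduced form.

D = 365, ⌊√D⌋ = 19
river: ρ → (7,13,-7)
river: ρ → (-7,15,5)
river: ρ → (5,15,-7)
river: ρ → (-7,13,7)
river: ρ → (7,15,-5)
river: ρ → (-5,15,7)
ρ-cycle length = 6 (tail of 0 descent steps not counted)

6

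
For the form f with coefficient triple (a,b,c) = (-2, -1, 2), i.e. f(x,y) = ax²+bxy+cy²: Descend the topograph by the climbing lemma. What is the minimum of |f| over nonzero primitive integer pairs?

descent: ρ → (2,1,-2)  [lands on river]
river: ρ → (-2,3,1)
river: ρ → (1,3,-2)
river: ρ → (-2,1,2)
river: ρ → (2,3,-1)
river: ρ → (-1,3,2)
closes: descent 1, river 6
min |a| on river = 1

1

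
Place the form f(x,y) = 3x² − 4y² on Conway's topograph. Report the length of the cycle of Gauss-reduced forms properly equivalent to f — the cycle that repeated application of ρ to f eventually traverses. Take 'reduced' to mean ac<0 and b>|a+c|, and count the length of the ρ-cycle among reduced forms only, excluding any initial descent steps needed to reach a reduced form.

D = 48, ⌊√D⌋ = 6
descent: ρ → (-4,0,3)
descent: ρ → (3,6,-1)  [lands on river]
river: ρ → (-1,6,3)
ρ-cycle length = 2 (tail of 2 descent steps not counted)

2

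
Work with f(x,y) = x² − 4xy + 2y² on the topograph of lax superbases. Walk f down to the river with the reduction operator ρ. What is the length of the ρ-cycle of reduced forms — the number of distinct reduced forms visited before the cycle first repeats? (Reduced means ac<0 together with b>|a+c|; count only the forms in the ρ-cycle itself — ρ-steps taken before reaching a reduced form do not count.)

D = 8, ⌊√D⌋ = 2
descent: ρ → (2,0,-1)
descent: ρ → (-1,2,1)  [lands on river]
river: ρ → (1,2,-1)
ρ-cycle length = 2 (tail of 2 descent steps not counted)

2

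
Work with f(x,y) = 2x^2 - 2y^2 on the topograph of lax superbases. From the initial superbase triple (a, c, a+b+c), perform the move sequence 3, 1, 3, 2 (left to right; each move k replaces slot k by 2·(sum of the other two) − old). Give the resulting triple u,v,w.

start (2,-2,0) = (f(1,0),f(0,1),f(1,1))
replace slot 3: 2·(2+(-2)) − 0 = 0 → (2,-2,0)
replace slot 1: 2·((-2)+0) − 2 = -6 → (-6,-2,0)
replace slot 3: 2·((-6)+(-2)) − 0 = -16 → (-6,-2,-16)
replace slot 2: 2·((-6)+(-16)) − (-2) = -42 → (-6,-42,-16)

-6,-42,-16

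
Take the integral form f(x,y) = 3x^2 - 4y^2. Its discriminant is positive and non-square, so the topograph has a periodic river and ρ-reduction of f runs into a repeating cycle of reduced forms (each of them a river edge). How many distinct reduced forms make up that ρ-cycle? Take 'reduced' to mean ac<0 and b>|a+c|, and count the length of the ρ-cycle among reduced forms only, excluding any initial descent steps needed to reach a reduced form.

D = 48, ⌊√D⌋ = 6
descent: ρ → (-4,0,3)
descent: ρ → (3,6,-1)  [lands on river]
river: ρ → (-1,6,3)
ρ-cycle length = 2 (tail of 2 descent steps not counted)

2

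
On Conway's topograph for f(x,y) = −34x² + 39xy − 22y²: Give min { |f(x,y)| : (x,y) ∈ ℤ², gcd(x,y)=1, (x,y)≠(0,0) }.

translate: b→29 (≡-39 mod 68), so (34,-39,22)→(34,29,17)
flip: (34,29,17)→(17,-29,34)
translate: b→5 (≡-29 mod 34), so (17,-29,34)→(17,5,22)
reduced (well bottom): (17,5,22) with a≤c, −a<b≤a
well minimum |f| = |-17| = 17 (negative-definite)

17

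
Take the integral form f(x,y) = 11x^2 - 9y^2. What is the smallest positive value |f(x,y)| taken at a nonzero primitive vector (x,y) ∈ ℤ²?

descent: ρ → (-9,18,2)  [lands on river]
river: ρ → (2,18,-9)
closes: descent 1, river 2
min |a| on river = 2

2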